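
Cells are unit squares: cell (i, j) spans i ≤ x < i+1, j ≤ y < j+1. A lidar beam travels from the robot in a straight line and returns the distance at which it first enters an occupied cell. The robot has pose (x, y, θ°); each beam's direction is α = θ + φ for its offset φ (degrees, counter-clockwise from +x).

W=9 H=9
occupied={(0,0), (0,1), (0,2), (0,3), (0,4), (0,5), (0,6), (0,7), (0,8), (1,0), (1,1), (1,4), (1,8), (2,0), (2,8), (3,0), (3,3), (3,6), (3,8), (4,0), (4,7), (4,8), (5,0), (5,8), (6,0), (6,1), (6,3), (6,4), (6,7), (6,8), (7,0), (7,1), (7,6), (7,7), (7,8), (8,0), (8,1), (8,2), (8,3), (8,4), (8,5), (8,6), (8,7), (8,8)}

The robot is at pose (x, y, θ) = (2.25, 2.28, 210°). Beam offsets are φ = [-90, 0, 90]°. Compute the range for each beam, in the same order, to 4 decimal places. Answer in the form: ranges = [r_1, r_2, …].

beam 1: φ=-90°, α=120°
  cosα=-0.5000 sinα=0.8660 | (2,2) | tMaxX 0.5000 tMaxY 0.8314 | tΔX 2.0000 tΔY 1.1547
    t=0.5000 [x] (1,2)
    t=0.8314 [y] (1,3)
    t=1.9861 [y] (1,4) — stop
  → r_1 = 1.9861
beam 2: φ=0°, α=210°
  cosα=-0.8660 sinα=-0.5000 | (2,2) | tMaxX 0.2887 tMaxY 0.5600 | tΔX 1.1547 tΔY 2.0000
    t=0.2887 [x] (1,2)
    t=0.5600 [y] (1,1) — stop
  → r_2 = 0.5600
beam 3: φ=90°, α=300°
  cosα=0.5000 sinα=-0.8660 | (2,2) | tMaxX 1.5000 tMaxY 0.3233 | tΔX 2.0000 tΔY 1.1547
    t=0.3233 [y] (2,1)
    t=1.4780 [y] (2,0) — stop
  → r_3 = 1.4780

ranges = [1.9861, 0.5600, 1.4780]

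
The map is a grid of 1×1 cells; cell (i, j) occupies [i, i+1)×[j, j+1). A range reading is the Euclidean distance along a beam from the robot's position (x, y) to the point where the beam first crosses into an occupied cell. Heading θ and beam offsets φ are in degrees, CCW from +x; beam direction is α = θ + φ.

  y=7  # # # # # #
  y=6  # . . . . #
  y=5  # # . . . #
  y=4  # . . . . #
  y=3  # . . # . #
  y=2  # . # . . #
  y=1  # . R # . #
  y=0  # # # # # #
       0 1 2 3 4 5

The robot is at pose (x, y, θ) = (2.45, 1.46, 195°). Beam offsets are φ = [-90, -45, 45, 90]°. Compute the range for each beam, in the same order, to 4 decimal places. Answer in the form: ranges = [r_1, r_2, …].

ranges = [0.5590, 1.6743, 0.5312, 0.4762]

beam 1: φ=-90°, α=105°
  direction (-0.2588, 0.9659); cell (2,1); t to first gridline: x 1.7387, y 0.5590 (then +3.8637 / +1.0353)
    (2,2) via y @ 0.5590  # hit
  → r_1 = 0.5590
beam 2: φ=-45°, α=150°
  direction (-0.8660, 0.5000); cell (2,1); t to first gridline: x 0.5196, y 1.0800 (then +1.1547 / +2.0000)
    (1,1) via x @ 0.5196
    (1,2) via y @ 1.0800
    (0,2) via x @ 1.6743  # hit
  → r_2 = 1.6743
beam 3: φ=45°, α=240°
  direction (-0.5000, -0.8660); cell (2,1); t to first gridline: x 0.9000, y 0.5312 (then +2.0000 / +1.1547)
    (2,0) via y @ 0.5312  # hit
  → r_3 = 0.5312
beam 4: φ=90°, α=285°
  direction (0.2588, -0.9659); cell (2,1); t to first gridline: x 2.1250, y 0.4762 (then +3.8637 / +1.0353)
    (2,0) via y @ 0.4762  # hit
  → r_4 = 0.4762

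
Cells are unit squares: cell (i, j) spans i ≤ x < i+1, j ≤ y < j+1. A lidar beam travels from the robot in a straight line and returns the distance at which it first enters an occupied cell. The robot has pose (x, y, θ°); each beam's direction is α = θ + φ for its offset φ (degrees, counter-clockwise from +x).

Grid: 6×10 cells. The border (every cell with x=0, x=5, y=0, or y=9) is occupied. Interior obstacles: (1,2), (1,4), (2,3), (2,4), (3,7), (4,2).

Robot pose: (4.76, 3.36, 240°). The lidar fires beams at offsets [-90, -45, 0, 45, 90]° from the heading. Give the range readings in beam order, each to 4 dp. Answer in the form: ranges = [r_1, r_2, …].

ranges = [2.0323, 2.8574, 0.4157, 0.3727, 0.2771]

beam 1: φ=-90°, α=150°
  dir = (cos 150°, sin 150°) = (-0.8660, 0.5000); from cell (4,3)
  next x-line at t=0.8776, next y-line at t=1.2800; Δt_x=1.1547, Δt_y=2.0000
    x: enter (3,3) at t=0.8776
    y: enter (3,4) at t=1.2800
    x: enter (2,4) at t=2.0323 ← occupied
  → r_1 = 2.0323
beam 2: φ=-45°, α=195°
  dir = (cos 195°, sin 195°) = (-0.9659, -0.2588); from cell (4,3)
  next x-line at t=0.7868, next y-line at t=1.3909; Δt_x=1.0353, Δt_y=3.8637
    x: enter (3,3) at t=0.7868
    y: enter (3,2) at t=1.3909
    x: enter (2,2) at t=1.8221
    x: enter (1,2) at t=2.8574 ← occupied
  → r_2 = 2.8574
beam 3: φ=0°, α=240°
  dir = (cos 240°, sin 240°) = (-0.5000, -0.8660); from cell (4,3)
  next x-line at t=1.5200, next y-line at t=0.4157; Δt_x=2.0000, Δt_y=1.1547
    y: enter (4,2) at t=0.4157 ← occupied
  → r_3 = 0.4157
beam 4: φ=45°, α=285°
  dir = (cos 285°, sin 285°) = (0.2588, -0.9659); from cell (4,3)
  next x-line at t=0.9273, next y-line at t=0.3727; Δt_x=3.8637, Δt_y=1.0353
    y: enter (4,2) at t=0.3727 ← occupied
  → r_4 = 0.3727
beam 5: φ=90°, α=330°
  dir = (cos 330°, sin 330°) = (0.8660, -0.5000); from cell (4,3)
  next x-line at t=0.2771, next y-line at t=0.7200; Δt_x=1.1547, Δt_y=2.0000
    x: enter (5,3) at t=0.2771 ← occupied
  → r_5 = 0.2771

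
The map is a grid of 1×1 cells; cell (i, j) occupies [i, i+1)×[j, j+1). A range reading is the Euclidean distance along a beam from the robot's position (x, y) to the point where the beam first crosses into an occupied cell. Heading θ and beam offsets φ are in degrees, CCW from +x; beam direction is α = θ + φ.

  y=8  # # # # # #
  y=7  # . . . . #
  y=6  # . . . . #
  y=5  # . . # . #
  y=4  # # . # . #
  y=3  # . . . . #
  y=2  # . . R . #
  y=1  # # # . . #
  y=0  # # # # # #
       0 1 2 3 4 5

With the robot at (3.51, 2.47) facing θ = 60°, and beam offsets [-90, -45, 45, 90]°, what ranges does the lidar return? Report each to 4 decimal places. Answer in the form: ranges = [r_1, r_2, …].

ranges = [1.7205, 1.5426, 1.5840, 2.8983]

beam 1: φ=-90°, α=330°
  direction (0.8660, -0.5000); cell (3,2); t to first gridline: x 0.5658, y 0.9400 (then +1.1547 / +2.0000)
    (4,2) via x @ 0.5658
    (4,1) via y @ 0.9400
    (5,1) via x @ 1.7205  # hit
  → r_1 = 1.7205
beam 2: φ=-45°, α=15°
  direction (0.9659, 0.2588); cell (3,2); t to first gridline: x 0.5073, y 2.0478 (then +1.0353 / +3.8637)
    (4,2) via x @ 0.5073
    (5,2) via x @ 1.5426  # hit
  → r_2 = 1.5426
beam 3: φ=45°, α=105°
  direction (-0.2588, 0.9659); cell (3,2); t to first gridline: x 1.9705, y 0.5487 (then +3.8637 / +1.0353)
    (3,3) via y @ 0.5487
    (3,4) via y @ 1.5840  # hit
  → r_3 = 1.5840
beam 4: φ=90°, α=150°
  direction (-0.8660, 0.5000); cell (3,2); t to first gridline: x 0.5889, y 1.0600 (then +1.1547 / +2.0000)
    (2,2) via x @ 0.5889
    (2,3) via y @ 1.0600
    (1,3) via x @ 1.7436
    (0,3) via x @ 2.8983  # hit
  → r_4 = 2.8983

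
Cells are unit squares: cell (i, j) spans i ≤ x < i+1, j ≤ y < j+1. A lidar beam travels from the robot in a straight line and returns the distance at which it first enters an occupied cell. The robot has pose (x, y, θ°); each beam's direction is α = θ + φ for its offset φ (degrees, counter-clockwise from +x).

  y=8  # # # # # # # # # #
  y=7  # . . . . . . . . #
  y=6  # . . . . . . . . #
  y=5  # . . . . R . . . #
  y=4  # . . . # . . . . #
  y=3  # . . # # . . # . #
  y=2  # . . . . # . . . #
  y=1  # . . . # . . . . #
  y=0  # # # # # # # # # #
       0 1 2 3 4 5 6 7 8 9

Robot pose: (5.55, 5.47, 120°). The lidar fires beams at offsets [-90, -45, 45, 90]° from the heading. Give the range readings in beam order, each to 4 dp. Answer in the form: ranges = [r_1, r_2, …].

beam 1: φ=-90°, α=30°
  direction (0.8660, 0.5000); cell (5,5); t to first gridline: x 0.5196, y 1.0600 (then +1.1547 / +2.0000)
    (6,5) via x @ 0.5196
    (6,6) via y @ 1.0600
    (7,6) via x @ 1.6743
    (8,6) via x @ 2.8290
    (8,7) via y @ 3.0600
    (9,7) via x @ 3.9837  # hit
  → r_1 = 3.9837
beam 2: φ=-45°, α=75°
  direction (0.2588, 0.9659); cell (5,5); t to first gridline: x 1.7387, y 0.5487 (then +3.8637 / +1.0353)
    (5,6) via y @ 0.5487
    (5,7) via y @ 1.5840
    (6,7) via x @ 1.7387
    (6,8) via y @ 2.6192  # hit
  → r_2 = 2.6192
beam 3: φ=45°, α=165°
  direction (-0.9659, 0.2588); cell (5,5); t to first gridline: x 0.5694, y 2.0478 (then +1.0353 / +3.8637)
    (4,5) via x @ 0.5694
    (3,5) via x @ 1.6047
    (3,6) via y @ 2.0478
    (2,6) via x @ 2.6400
    (1,6) via x @ 3.6752
    (0,6) via x @ 4.7105  # hit
  → r_3 = 4.7105
beam 4: φ=90°, α=210°
  direction (-0.8660, -0.5000); cell (5,5); t to first gridline: x 0.6351, y 0.9400 (then +1.1547 / +2.0000)
    (4,5) via x @ 0.6351
    (4,4) via y @ 0.9400  # hit
  → r_4 = 0.9400

ranges = [3.9837, 2.6192, 4.7105, 0.9400]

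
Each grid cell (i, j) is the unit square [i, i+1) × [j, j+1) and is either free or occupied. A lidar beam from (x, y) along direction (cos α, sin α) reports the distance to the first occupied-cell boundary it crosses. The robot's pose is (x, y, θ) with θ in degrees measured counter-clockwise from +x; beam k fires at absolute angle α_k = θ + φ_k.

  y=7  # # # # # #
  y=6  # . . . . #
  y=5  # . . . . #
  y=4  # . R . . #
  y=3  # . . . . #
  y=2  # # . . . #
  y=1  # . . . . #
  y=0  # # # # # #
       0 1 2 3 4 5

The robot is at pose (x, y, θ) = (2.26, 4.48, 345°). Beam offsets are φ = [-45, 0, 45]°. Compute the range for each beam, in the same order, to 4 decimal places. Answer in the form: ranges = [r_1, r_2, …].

ranges = [4.0184, 2.8367, 3.1639]

beam 1: φ=-45°, α=300°
  cosα=0.5000 sinα=-0.8660 | (2,4) | tMaxX 1.4800 tMaxY 0.5543 | tΔX 2.0000 tΔY 1.1547
    t=0.5543 [y] (2,3)
    t=1.4800 [x] (3,3)
    t=1.7090 [y] (3,2)
    t=2.8637 [y] (3,1)
    t=3.4800 [x] (4,1)
    t=4.0184 [y] (4,0) — stop
  → r_1 = 4.0184
beam 2: φ=0°, α=345°
  cosα=0.9659 sinα=-0.2588 | (2,4) | tMaxX 0.7661 tMaxY 1.8546 | tΔX 1.0353 tΔY 3.8637
    t=0.7661 [x] (3,4)
    t=1.8014 [x] (4,4)
    t=1.8546 [y] (4,3)
    t=2.8367 [x] (5,3) — stop
  → r_2 = 2.8367
beam 3: φ=45°, α=30°
  cosα=0.8660 sinα=0.5000 | (2,4) | tMaxX 0.8545 tMaxY 1.0400 | tΔX 1.1547 tΔY 2.0000
    t=0.8545 [x] (3,4)
    t=1.0400 [y] (3,5)
    t=2.0092 [x] (4,5)
    t=3.0400 [y] (4,6)
    t=3.1639 [x] (5,6) — stop
  → r_3 = 3.1639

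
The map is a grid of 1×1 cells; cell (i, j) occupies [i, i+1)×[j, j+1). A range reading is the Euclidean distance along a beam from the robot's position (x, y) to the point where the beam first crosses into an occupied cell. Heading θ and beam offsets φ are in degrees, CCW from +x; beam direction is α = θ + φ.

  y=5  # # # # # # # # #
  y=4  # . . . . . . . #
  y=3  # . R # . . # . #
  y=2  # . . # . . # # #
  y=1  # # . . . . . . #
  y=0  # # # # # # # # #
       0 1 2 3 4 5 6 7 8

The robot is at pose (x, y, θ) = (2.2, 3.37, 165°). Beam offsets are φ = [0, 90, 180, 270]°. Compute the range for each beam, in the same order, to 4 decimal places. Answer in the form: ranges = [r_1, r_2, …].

beam 1: φ=0°, α=165°
  dir = (cos 165°, sin 165°) = (-0.9659, 0.2588); from cell (2,3)
  next x-line at t=0.2071, next y-line at t=2.4341; Δt_x=1.0353, Δt_y=3.8637
    x: enter (1,3) at t=0.2071
    x: enter (0,3) at t=1.2423 ← occupied
  → r_1 = 1.2423
beam 2: φ=90°, α=255°
  dir = (cos 255°, sin 255°) = (-0.2588, -0.9659); from cell (2,3)
  next x-line at t=0.7727, next y-line at t=0.3831; Δt_x=3.8637, Δt_y=1.0353
    y: enter (2,2) at t=0.3831
    x: enter (1,2) at t=0.7727
    y: enter (1,1) at t=1.4183 ← occupied
  → r_2 = 1.4183
beam 3: φ=180°, α=345°
  dir = (cos 345°, sin 345°) = (0.9659, -0.2588); from cell (2,3)
  next x-line at t=0.8282, next y-line at t=1.4296; Δt_x=1.0353, Δt_y=3.8637
    x: enter (3,3) at t=0.8282 ← occupied
  → r_3 = 0.8282
beam 4: φ=270°, α=75°
  dir = (cos 75°, sin 75°) = (0.2588, 0.9659); from cell (2,3)
  next x-line at t=3.0910, next y-line at t=0.6522; Δt_x=3.8637, Δt_y=1.0353
    y: enter (2,4) at t=0.6522
    y: enter (2,5) at t=1.6875 ← occupied
  → r_4 = 1.6875

ranges = [1.2423, 1.4183, 0.8282, 1.6875]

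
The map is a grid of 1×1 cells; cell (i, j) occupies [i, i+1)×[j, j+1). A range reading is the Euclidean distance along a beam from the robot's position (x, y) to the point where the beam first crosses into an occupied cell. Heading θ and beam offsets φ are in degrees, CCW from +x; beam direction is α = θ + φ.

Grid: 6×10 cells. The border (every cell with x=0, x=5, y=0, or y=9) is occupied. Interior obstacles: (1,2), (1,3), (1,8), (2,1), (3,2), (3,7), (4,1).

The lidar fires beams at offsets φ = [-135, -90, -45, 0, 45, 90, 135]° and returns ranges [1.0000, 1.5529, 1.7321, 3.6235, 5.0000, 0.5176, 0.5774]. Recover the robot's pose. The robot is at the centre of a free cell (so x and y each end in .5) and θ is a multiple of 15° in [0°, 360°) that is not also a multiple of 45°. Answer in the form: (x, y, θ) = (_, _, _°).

(x, y, θ) = (2.5, 7.5, 255°)

Enumerate (i+0.5, j+0.5, θ) over the 25 free cells and 16 admissible headings. For each, cast all 7 beams and compare to the given ranges.
  (2.5, 2.5, 285°): beam 1 = 0.5774 ≠ 1.0000 ✗
  (2.5, 3.5, 195°): beam 1 = 5.0000 ≠ 1.0000 ✗
  (4.5, 2.5, 120°): beam 1 = 0.5176 ≠ 1.0000 ✗
  (3.5, 5.5, 165°): beam 1 = 1.7321 ≠ 1.0000 ✗
  (4.5, 5.5, 240°): beam 1 = 1.9319 ≠ 1.0000 ✗
  …
  (2.5, 7.5, 255°): r_1=1.0000, r_2=1.5529, r_3=1.7321, r_4=3.6235, r_5=5.0000, r_6=0.5176, r_7=0.5774 — all match ✓
Only this pose fits every beam.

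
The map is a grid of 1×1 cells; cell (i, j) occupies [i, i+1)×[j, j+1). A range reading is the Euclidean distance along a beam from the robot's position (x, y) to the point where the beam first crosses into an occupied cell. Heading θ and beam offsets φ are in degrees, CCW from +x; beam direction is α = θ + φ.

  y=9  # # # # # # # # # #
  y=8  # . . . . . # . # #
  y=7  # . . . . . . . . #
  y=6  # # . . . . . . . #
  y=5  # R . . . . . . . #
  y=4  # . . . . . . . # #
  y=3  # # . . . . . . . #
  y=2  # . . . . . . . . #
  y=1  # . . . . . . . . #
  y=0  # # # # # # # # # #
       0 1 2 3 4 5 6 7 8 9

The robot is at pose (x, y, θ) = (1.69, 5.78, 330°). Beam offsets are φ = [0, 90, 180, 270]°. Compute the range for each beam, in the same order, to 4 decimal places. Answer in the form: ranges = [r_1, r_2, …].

ranges = [8.4409, 0.2540, 0.4400, 1.3800]

beam 1: φ=0°, α=330°
  dir = (cos 330°, sin 330°) = (0.8660, -0.5000); from cell (1,5)
  next x-line at t=0.3580, next y-line at t=1.5600; Δt_x=1.1547, Δt_y=2.0000
    x: enter (2,5) at t=0.3580
    x: enter (3,5) at t=1.5127
    y: enter (3,4) at t=1.5600
    x: enter (4,4) at t=2.6674
    y: enter (4,3) at t=3.5600
    x: enter (5,3) at t=3.8221
    x: enter (6,3) at t=4.9768
    y: enter (6,2) at t=5.5600
    x: enter (7,2) at t=6.1315
    x: enter (8,2) at t=7.2862
    y: enter (8,1) at t=7.5600
    x: enter (9,1) at t=8.4409 ← occupied
  → r_1 = 8.4409
beam 2: φ=90°, α=60°
  dir = (cos 60°, sin 60°) = (0.5000, 0.8660); from cell (1,5)
  next x-line at t=0.6200, next y-line at t=0.2540; Δt_x=2.0000, Δt_y=1.1547
    y: enter (1,6) at t=0.2540 ← occupied
  → r_2 = 0.2540
beam 3: φ=180°, α=150°
  dir = (cos 150°, sin 150°) = (-0.8660, 0.5000); from cell (1,5)
  next x-line at t=0.7967, next y-line at t=0.4400; Δt_x=1.1547, Δt_y=2.0000
    y: enter (1,6) at t=0.4400 ← occupied
  → r_3 = 0.4400
beam 4: φ=270°, α=240°
  dir = (cos 240°, sin 240°) = (-0.5000, -0.8660); from cell (1,5)
  next x-line at t=1.3800, next y-line at t=0.9007; Δt_x=2.0000, Δt_y=1.1547
    y: enter (1,4) at t=0.9007
    x: enter (0,4) at t=1.3800 ← occupied
  → r_4 = 1.3800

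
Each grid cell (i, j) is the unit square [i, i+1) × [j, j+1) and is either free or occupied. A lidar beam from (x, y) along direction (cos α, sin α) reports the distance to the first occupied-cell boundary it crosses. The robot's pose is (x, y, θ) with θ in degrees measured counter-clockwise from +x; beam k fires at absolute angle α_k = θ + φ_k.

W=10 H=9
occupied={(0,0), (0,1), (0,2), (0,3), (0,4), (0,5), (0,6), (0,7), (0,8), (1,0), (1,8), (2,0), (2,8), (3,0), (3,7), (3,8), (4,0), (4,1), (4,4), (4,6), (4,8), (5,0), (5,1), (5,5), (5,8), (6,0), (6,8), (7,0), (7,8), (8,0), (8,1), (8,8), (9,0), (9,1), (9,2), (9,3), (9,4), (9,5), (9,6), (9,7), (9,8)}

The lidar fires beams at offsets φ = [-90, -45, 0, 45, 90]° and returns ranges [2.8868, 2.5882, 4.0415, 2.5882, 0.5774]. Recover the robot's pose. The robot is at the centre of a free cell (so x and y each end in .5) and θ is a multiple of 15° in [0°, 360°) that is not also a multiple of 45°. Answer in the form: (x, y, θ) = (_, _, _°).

Enumerate (i+0.5, j+0.5, θ) over the 49 free cells and 16 admissible headings. For each, cast all 5 beams and compare to the given ranges.
  (6.5, 6.5, 240°): beam 2 = 1.5529 ≠ 2.5882 ✗
  (4.5, 5.5, 150°): beam 1 = 0.5774 ≠ 2.8868 ✗
  (1.5, 7.5, 210°): beam 1 = 0.5774 ≠ 2.8868 ✗
  (8.5, 3.5, 75°): beam 1 = 0.5176 ≠ 2.8868 ✗
  …
  (3.5, 4.5, 240°): r_1=2.8868, r_2=2.5882, r_3=4.0415, r_4=2.5882, r_5=0.5774 — all match ✓
Only this pose fits every beam.

(x, y, θ) = (3.5, 4.5, 240°)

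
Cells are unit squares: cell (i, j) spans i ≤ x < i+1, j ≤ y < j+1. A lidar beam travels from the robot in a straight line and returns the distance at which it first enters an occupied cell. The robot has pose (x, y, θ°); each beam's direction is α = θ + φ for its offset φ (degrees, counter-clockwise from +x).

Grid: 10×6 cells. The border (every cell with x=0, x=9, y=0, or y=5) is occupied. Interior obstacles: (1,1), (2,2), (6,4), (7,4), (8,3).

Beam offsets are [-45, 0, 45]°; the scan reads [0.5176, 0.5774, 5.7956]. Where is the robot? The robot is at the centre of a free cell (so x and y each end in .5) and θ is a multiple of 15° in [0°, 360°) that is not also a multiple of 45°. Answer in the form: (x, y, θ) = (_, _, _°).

(x, y, θ) = (7.5, 3.5, 120°)

The pose lattice has 27·16 = 432 candidates. Test each by forward raycasting.
  (1.5, 4.5, 330°): beam 1 = 1.9319 ≠ 0.5176 ✗
  (7.5, 2.5, 105°): beam 1 = 1.0000 ≠ 0.5176 ✗
  (7.5, 1.5, 240°): beam 1 = 1.9319 ≠ 0.5176 ✗
  (5.5, 2.5, 345°): beam 1 = 1.7321 ≠ 0.5176 ✗
  (8.5, 2.5, 285°): beam 1 = 1.7321 ≠ 0.5176 ✗
  …
  (7.5, 3.5, 120°): r_1=0.5176, r_2=0.5774, r_3=5.7956 — all match ✓
No second candidate reproduces the full scan.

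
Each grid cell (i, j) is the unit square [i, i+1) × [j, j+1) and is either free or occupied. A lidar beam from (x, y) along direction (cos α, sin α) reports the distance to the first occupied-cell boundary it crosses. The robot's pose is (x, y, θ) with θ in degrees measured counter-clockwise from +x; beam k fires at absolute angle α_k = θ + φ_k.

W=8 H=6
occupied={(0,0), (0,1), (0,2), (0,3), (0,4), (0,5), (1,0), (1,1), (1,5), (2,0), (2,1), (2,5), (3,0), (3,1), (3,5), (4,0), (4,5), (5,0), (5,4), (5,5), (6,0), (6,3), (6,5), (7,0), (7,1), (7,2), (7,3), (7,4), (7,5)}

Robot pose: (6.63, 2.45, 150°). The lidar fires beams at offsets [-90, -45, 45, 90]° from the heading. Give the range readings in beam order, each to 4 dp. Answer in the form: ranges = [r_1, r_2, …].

beam 1: φ=-90°, α=60°
  cosα=0.5000 sinα=0.8660 | (6,2) | tMaxX 0.7400 tMaxY 0.6351 | tΔX 2.0000 tΔY 1.1547
    t=0.6351 [y] (6,3) — stop
  → r_1 = 0.6351
beam 2: φ=-45°, α=105°
  cosα=-0.2588 sinα=0.9659 | (6,2) | tMaxX 2.4341 tMaxY 0.5694 | tΔX 3.8637 tΔY 1.0353
    t=0.5694 [y] (6,3) — stop
  → r_2 = 0.5694
beam 3: φ=45°, α=195°
  cosα=-0.9659 sinα=-0.2588 | (6,2) | tMaxX 0.6522 tMaxY 1.7387 | tΔX 1.0353 tΔY 3.8637
    t=0.6522 [x] (5,2)
    t=1.6875 [x] (4,2)
    t=1.7387 [y] (4,1)
    t=2.7228 [x] (3,1) — stop
  → r_3 = 2.7228
beam 4: φ=90°, α=240°
  cosα=-0.5000 sinα=-0.8660 | (6,2) | tMaxX 1.2600 tMaxY 0.5196 | tΔX 2.0000 tΔY 1.1547
    t=0.5196 [y] (6,1)
    t=1.2600 [x] (5,1)
    t=1.6743 [y] (5,0) — stop
  → r_4 = 1.6743

ranges = [0.6351, 0.5694, 2.7228, 1.6743]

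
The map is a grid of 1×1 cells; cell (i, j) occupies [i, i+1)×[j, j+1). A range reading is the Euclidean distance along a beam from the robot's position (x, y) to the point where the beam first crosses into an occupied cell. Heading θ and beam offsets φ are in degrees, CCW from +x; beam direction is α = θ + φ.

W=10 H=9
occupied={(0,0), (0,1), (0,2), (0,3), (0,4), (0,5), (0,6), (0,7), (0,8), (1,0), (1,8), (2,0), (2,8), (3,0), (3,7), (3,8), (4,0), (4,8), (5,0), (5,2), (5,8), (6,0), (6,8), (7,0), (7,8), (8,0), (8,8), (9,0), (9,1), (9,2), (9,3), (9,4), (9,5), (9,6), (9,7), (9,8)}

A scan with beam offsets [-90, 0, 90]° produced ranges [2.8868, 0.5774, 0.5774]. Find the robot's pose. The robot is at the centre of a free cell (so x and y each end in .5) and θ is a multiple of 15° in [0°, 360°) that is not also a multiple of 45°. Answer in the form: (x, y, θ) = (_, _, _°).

Candidates: 54 free-cell centres × 16 headings = 864 poses. Raycast each; keep the one whose scan matches to 4 dp.
  (5.5, 7.5, 105°): beam 1 = 1.9319 ≠ 2.8868 ✗
  (8.5, 2.5, 150°): beam 1 = 1.0000 ≠ 2.8868 ✗
  (7.5, 5.5, 330°): beam 1 = 3.0000 ≠ 2.8868 ✗
  …
  (8.5, 1.5, 240°): r_1=2.8868, r_2=0.5774, r_3=0.5774 — all match ✓
Only this pose fits every beam.

(x, y, θ) = (8.5, 1.5, 240°)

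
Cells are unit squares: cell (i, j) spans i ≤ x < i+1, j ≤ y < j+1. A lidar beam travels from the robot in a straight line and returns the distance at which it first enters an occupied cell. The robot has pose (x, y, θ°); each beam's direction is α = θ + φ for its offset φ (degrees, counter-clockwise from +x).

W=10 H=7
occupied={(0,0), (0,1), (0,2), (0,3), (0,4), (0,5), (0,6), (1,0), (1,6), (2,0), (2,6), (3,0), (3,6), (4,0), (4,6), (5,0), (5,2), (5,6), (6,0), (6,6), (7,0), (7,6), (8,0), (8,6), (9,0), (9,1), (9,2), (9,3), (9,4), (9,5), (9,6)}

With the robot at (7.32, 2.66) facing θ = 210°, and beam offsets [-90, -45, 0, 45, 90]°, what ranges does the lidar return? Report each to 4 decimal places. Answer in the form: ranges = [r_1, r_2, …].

ranges = [3.8567, 6.5429, 3.3200, 1.7186, 1.9168]

beam 1: φ=-90°, α=120°
  d=(-0.5000,0.8660)  start (7,2)  tX=0.6400 tY=0.3926  stride 1/|dx|=2.0000 1/|dy|=1.1547
    cross y-line → (7,3), t=0.3926
    cross x-line → (6,3), t=0.6400
    cross y-line → (6,4), t=1.5473
    cross x-line → (5,4), t=2.6400
    cross y-line → (5,5), t=2.7020
    cross y-line → (5,6), t=3.8567 (wall)
  → r_1 = 3.8567
beam 2: φ=-45°, α=165°
  d=(-0.9659,0.2588)  start (7,2)  tX=0.3313 tY=1.3137  stride 1/|dx|=1.0353 1/|dy|=3.8637
    cross x-line → (6,2), t=0.3313
    cross y-line → (6,3), t=1.3137
    cross x-line → (5,3), t=1.3666
    cross x-line → (4,3), t=2.4018
    cross x-line → (3,3), t=3.4371
    cross x-line → (2,3), t=4.4724
    cross y-line → (2,4), t=5.1774
    cross x-line → (1,4), t=5.5077
    cross x-line → (0,4), t=6.5429 (wall)
  → r_2 = 6.5429
beam 3: φ=0°, α=210°
  d=(-0.8660,-0.5000)  start (7,2)  tX=0.3695 tY=1.3200  stride 1/|dx|=1.1547 1/|dy|=2.0000
    cross x-line → (6,2), t=0.3695
    cross y-line → (6,1), t=1.3200
    cross x-line → (5,1), t=1.5242
    cross x-line → (4,1), t=2.6789
    cross y-line → (4,0), t=3.3200 (wall)
  → r_3 = 3.3200
beam 4: φ=45°, α=255°
  d=(-0.2588,-0.9659)  start (7,2)  tX=1.2364 tY=0.6833  stride 1/|dx|=3.8637 1/|dy|=1.0353
    cross y-line → (7,1), t=0.6833
    cross x-line → (6,1), t=1.2364
    cross y-line → (6,0), t=1.7186 (wall)
  → r_4 = 1.7186
beam 5: φ=90°, α=300°
  d=(0.5000,-0.8660)  start (7,2)  tX=1.3600 tY=0.7621  stride 1/|dx|=2.0000 1/|dy|=1.1547
    cross y-line → (7,1), t=0.7621
    cross x-line → (8,1), t=1.3600
    cross y-line → (8,0), t=1.9168 (wall)
  → r_5 = 1.9168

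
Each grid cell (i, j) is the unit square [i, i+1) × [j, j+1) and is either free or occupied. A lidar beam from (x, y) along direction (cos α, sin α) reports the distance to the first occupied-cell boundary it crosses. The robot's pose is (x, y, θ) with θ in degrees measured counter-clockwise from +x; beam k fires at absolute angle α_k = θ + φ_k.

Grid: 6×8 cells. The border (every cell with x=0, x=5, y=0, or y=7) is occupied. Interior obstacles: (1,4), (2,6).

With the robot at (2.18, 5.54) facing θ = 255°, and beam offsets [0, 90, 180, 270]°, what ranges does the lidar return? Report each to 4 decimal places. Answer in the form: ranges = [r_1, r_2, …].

beam 1: φ=0°, α=255°
  direction (-0.2588, -0.9659); cell (2,5); t to first gridline: x 0.6955, y 0.5590 (then +3.8637 / +1.0353)
    (2,4) via y @ 0.5590
    (1,4) via x @ 0.6955  # hit
  → r_1 = 0.6955
beam 2: φ=90°, α=345°
  direction (0.9659, -0.2588); cell (2,5); t to first gridline: x 0.8489, y 2.0864 (then +1.0353 / +3.8637)
    (3,5) via x @ 0.8489
    (4,5) via x @ 1.8842
    (4,4) via y @ 2.0864
    (5,4) via x @ 2.9195  # hit
  → r_2 = 2.9195
beam 3: φ=180°, α=75°
  direction (0.2588, 0.9659); cell (2,5); t to first gridline: x 3.1682, y 0.4762 (then +3.8637 / +1.0353)
    (2,6) via y @ 0.4762  # hit
  → r_3 = 0.4762
beam 4: φ=270°, α=165°
  direction (-0.9659, 0.2588); cell (2,5); t to first gridline: x 0.1863, y 1.7773 (then +1.0353 / +3.8637)
    (1,5) via x @ 0.1863
    (0,5) via x @ 1.2216  # hit
  → r_4 = 1.2216

ranges = [0.6955, 2.9195, 0.4762, 1.2216]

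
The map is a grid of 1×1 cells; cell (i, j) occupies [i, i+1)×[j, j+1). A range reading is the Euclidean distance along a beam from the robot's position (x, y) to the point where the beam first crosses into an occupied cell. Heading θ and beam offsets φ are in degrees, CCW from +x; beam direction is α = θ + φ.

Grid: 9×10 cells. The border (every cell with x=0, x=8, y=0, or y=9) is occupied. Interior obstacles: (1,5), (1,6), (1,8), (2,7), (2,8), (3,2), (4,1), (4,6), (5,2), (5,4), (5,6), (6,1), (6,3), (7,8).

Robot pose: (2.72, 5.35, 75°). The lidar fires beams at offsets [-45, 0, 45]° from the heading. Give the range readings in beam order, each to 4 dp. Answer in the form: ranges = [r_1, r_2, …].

beam 1: φ=-45°, α=30°
  d=(0.8660,0.5000)  start (2,5)  tX=0.3233 tY=1.3000  stride 1/|dx|=1.1547 1/|dy|=2.0000
    cross x-line → (3,5), t=0.3233
    cross y-line → (3,6), t=1.3000
    cross x-line → (4,6), t=1.4780 (wall)
  → r_1 = 1.4780
beam 2: φ=0°, α=75°
  d=(0.2588,0.9659)  start (2,5)  tX=1.0818 tY=0.6729  stride 1/|dx|=3.8637 1/|dy|=1.0353
    cross y-line → (2,6), t=0.6729
    cross x-line → (3,6), t=1.0818
    cross y-line → (3,7), t=1.7082
    cross y-line → (3,8), t=2.7435
    cross y-line → (3,9), t=3.7788 (wall)
  → r_2 = 3.7788
beam 3: φ=45°, α=120°
  d=(-0.5000,0.8660)  start (2,5)  tX=1.4400 tY=0.7506  stride 1/|dx|=2.0000 1/|dy|=1.1547
    cross y-line → (2,6), t=0.7506
    cross x-line → (1,6), t=1.4400 (wall)
  → r_3 = 1.4400

ranges = [1.4780, 3.7788, 1.4400]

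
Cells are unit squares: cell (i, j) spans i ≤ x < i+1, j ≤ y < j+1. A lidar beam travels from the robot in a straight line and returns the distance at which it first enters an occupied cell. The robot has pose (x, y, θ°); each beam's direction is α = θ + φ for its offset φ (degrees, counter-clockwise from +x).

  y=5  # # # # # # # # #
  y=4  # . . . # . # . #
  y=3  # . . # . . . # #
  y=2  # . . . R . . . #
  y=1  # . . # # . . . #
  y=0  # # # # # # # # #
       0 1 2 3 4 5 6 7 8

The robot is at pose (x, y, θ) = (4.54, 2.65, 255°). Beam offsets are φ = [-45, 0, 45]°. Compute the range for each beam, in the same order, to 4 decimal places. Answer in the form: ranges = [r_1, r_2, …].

ranges = [1.3000, 0.6729, 0.7506]

beam 1: φ=-45°, α=210°
  d=(-0.8660,-0.5000)  start (4,2)  tX=0.6235 tY=1.3000  stride 1/|dx|=1.1547 1/|dy|=2.0000
    cross x-line → (3,2), t=0.6235
    cross y-line → (3,1), t=1.3000 (wall)
  → r_1 = 1.3000
beam 2: φ=0°, α=255°
  d=(-0.2588,-0.9659)  start (4,2)  tX=2.0864 tY=0.6729  stride 1/|dx|=3.8637 1/|dy|=1.0353
    cross y-line → (4,1), t=0.6729 (wall)
  → r_2 = 0.6729
beam 3: φ=45°, α=300°
  d=(0.5000,-0.8660)  start (4,2)  tX=0.9200 tY=0.7506  stride 1/|dx|=2.0000 1/|dy|=1.1547
    cross y-line → (4,1), t=0.7506 (wall)
  → r_3 = 0.7506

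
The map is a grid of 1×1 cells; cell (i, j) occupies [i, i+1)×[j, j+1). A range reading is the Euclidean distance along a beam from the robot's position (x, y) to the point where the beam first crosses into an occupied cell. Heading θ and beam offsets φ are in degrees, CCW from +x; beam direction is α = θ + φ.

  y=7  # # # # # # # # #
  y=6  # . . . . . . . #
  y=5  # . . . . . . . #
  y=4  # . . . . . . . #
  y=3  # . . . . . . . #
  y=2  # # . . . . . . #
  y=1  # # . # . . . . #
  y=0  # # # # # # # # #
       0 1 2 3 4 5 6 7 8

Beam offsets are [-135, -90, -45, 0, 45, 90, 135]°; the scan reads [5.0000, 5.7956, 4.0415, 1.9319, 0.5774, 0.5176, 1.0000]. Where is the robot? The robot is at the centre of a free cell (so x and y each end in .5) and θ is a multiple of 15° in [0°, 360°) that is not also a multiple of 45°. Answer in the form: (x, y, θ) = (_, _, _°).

Candidates: 39 free-cell centres × 16 headings = 624 poses. Raycast each; keep the one whose scan matches to 4 dp.
  (4.5, 5.5, 345°): beam 1 = 4.0415 ≠ 5.0000 ✗
  (6.5, 3.5, 150°): beam 1 = 1.5529 ≠ 5.0000 ✗
  (3.5, 2.5, 150°): beam 1 = 4.6587 ≠ 5.0000 ✗
  (4.5, 3.5, 285°): beam 1 = 4.0415 ≠ 5.0000 ✗
  (7.5, 2.5, 345°): beam 1 = 3.0000 ≠ 5.0000 ✗
  …
  (7.5, 4.5, 285°): r_1=5.0000, r_2=5.7956, r_3=4.0415, r_4=1.9319, r_5=0.5774, r_6=0.5176, r_7=1.0000 — all match ✓
Unique over the lattice → pose = (7.5, 4.5, 285°).

(x, y, θ) = (7.5, 4.5, 285°)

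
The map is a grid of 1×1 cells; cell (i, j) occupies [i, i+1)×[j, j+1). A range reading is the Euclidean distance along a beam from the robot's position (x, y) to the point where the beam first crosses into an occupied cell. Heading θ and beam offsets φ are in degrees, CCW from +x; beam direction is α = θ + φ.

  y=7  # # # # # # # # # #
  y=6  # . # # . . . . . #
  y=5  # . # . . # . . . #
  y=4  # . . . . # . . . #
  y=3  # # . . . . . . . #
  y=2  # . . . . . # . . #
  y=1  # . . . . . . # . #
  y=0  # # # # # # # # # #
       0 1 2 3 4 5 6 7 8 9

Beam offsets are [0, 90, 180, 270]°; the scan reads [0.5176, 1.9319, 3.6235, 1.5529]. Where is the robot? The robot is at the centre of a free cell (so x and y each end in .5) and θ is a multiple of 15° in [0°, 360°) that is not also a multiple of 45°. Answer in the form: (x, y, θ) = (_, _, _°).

Candidates: 40 free-cell centres × 16 headings = 640 poses. Raycast each; keep the one whose scan matches to 4 dp.
  (3.5, 1.5, 330°): beam 1 = 1.0000 ≠ 0.5176 ✗
  (8.5, 1.5, 150°): beam 1 = 0.5774 ≠ 0.5176 ✗
  (6.5, 5.5, 30°): beam 1 = 2.8868 ≠ 0.5176 ✗
  (7.5, 5.5, 30°): beam 1 = 1.7321 ≠ 0.5176 ✗
  (6.5, 3.5, 60°): beam 1 = 4.0415 ≠ 0.5176 ✗
  …
  (7.5, 6.5, 75°): r_1=0.5176, r_2=1.9319, r_3=3.6235, r_4=1.5529 — all match ✓
Only this pose fits every beam.

(x, y, θ) = (7.5, 6.5, 75°)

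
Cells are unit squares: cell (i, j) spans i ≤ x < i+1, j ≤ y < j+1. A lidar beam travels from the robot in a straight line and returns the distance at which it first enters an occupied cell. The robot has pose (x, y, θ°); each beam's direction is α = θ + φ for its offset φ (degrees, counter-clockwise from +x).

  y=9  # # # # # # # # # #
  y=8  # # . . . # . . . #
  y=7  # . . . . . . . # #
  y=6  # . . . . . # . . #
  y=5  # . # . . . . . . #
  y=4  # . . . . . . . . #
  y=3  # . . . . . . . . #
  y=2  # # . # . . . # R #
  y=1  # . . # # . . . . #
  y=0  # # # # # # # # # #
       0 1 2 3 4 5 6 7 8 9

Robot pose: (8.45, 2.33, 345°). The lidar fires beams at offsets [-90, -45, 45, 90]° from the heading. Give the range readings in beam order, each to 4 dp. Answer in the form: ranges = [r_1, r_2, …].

beam 1: φ=-90°, α=255°
  dir = (cos 255°, sin 255°) = (-0.2588, -0.9659); from cell (8,2)
  next x-line at t=1.7387, next y-line at t=0.3416; Δt_x=3.8637, Δt_y=1.0353
    y: enter (8,1) at t=0.3416
    y: enter (8,0) at t=1.3769 ← occupied
  → r_1 = 1.3769
beam 2: φ=-45°, α=300°
  dir = (cos 300°, sin 300°) = (0.5000, -0.8660); from cell (8,2)
  next x-line at t=1.1000, next y-line at t=0.3811; Δt_x=2.0000, Δt_y=1.1547
    y: enter (8,1) at t=0.3811
    x: enter (9,1) at t=1.1000 ← occupied
  → r_2 = 1.1000
beam 3: φ=45°, α=30°
  dir = (cos 30°, sin 30°) = (0.8660, 0.5000); from cell (8,2)
  next x-line at t=0.6351, next y-line at t=1.3400; Δt_x=1.1547, Δt_y=2.0000
    x: enter (9,2) at t=0.6351 ← occupied
  → r_3 = 0.6351
beam 4: φ=90°, α=75°
  dir = (cos 75°, sin 75°) = (0.2588, 0.9659); from cell (8,2)
  next x-line at t=2.1250, next y-line at t=0.6936; Δt_x=3.8637, Δt_y=1.0353
    y: enter (8,3) at t=0.6936
    y: enter (8,4) at t=1.7289
    x: enter (9,4) at t=2.1250 ← occupied
  → r_4 = 2.1250

ranges = [1.3769, 1.1000, 0.6351, 2.1250]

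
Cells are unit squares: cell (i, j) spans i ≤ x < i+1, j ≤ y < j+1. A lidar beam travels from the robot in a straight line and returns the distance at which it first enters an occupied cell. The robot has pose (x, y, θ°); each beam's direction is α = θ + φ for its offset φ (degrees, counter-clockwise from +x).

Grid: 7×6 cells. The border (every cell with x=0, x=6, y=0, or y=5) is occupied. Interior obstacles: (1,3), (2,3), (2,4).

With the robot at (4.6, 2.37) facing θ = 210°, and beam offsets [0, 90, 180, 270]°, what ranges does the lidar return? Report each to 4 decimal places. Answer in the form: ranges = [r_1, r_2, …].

ranges = [2.7400, 1.5819, 1.6166, 3.0369]

beam 1: φ=0°, α=210°
  d=(-0.8660,-0.5000)  start (4,2)  tX=0.6928 tY=0.7400  stride 1/|dx|=1.1547 1/|dy|=2.0000
    cross x-line → (3,2), t=0.6928
    cross y-line → (3,1), t=0.7400
    cross x-line → (2,1), t=1.8475
    cross y-line → (2,0), t=2.7400 (wall)
  → r_1 = 2.7400
beam 2: φ=90°, α=300°
  d=(0.5000,-0.8660)  start (4,2)  tX=0.8000 tY=0.4272  stride 1/|dx|=2.0000 1/|dy|=1.1547
    cross y-line → (4,1), t=0.4272
    cross x-line → (5,1), t=0.8000
    cross y-line → (5,0), t=1.5819 (wall)
  → r_2 = 1.5819
beam 3: φ=180°, α=30°
  d=(0.8660,0.5000)  start (4,2)  tX=0.4619 tY=1.2600  stride 1/|dx|=1.1547 1/|dy|=2.0000
    cross x-line → (5,2), t=0.4619
    cross y-line → (5,3), t=1.2600
    cross x-line → (6,3), t=1.6166 (wall)
  → r_3 = 1.6166
beam 4: φ=270°, α=120°
  d=(-0.5000,0.8660)  start (4,2)  tX=1.2000 tY=0.7275  stride 1/|dx|=2.0000 1/|dy|=1.1547
    cross y-line → (4,3), t=0.7275
    cross x-line → (3,3), t=1.2000
    cross y-line → (3,4), t=1.8822
    cross y-line → (3,5), t=3.0369 (wall)
  → r_4 = 3.0369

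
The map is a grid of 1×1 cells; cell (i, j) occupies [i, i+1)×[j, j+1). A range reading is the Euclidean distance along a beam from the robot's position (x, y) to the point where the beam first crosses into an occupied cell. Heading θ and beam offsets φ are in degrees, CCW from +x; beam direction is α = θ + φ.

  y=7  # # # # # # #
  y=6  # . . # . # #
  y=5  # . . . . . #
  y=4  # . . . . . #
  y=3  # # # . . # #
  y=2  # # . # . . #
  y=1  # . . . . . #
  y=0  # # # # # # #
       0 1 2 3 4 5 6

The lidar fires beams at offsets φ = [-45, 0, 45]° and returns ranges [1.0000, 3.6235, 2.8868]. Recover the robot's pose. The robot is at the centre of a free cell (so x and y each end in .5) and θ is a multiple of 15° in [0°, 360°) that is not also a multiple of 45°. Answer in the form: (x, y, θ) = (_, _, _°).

(x, y, θ) = (4.5, 5.5, 195°)

Candidates: 23 free-cell centres × 16 headings = 368 poses. Raycast each; keep the one whose scan matches to 4 dp.
  (4.5, 6.5, 60°): beam 1 = 0.5176 ≠ 1.0000 ✗
  (5.5, 5.5, 300°): beam 1 = 1.5529 ≠ 1.0000 ✗
  (3.5, 1.5, 240°): beam 1 = 1.9319 ≠ 1.0000 ✗
  …
  (4.5, 5.5, 195°): r_1=1.0000, r_2=3.6235, r_3=2.8868 — all match ✓
No second candidate reproduces the full scan.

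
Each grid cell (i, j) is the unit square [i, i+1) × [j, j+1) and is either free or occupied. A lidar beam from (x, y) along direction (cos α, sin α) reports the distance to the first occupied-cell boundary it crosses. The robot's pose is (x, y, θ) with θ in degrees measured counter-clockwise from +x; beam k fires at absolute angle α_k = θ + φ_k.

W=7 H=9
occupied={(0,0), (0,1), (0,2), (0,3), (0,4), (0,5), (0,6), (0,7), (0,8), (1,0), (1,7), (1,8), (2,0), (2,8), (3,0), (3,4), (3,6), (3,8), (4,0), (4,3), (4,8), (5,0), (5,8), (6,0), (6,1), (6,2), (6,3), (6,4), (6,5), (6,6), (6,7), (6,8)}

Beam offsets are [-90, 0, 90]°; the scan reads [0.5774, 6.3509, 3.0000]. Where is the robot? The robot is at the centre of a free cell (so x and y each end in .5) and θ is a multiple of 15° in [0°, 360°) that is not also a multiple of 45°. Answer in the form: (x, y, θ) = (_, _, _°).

Candidates: 31 free-cell centres × 16 headings = 496 poses. Raycast each; keep the one whose scan matches to 4 dp.
  (2.5, 3.5, 300°): beam 1 = 1.7321 ≠ 0.5774 ✗
  (5.5, 3.5, 210°): beam 1 = 3.0000 ≠ 0.5774 ✗
  (3.5, 5.5, 15°): beam 1 = 0.5176 ≠ 0.5774 ✗
  (1.5, 1.5, 60°): beam 1 = 1.0000 ≠ 0.5774 ✗
  …
  (1.5, 6.5, 300°): r_1=0.5774, r_2=6.3509, r_3=3.0000 — all match ✓
No second candidate reproduces the full scan.

(x, y, θ) = (1.5, 6.5, 300°)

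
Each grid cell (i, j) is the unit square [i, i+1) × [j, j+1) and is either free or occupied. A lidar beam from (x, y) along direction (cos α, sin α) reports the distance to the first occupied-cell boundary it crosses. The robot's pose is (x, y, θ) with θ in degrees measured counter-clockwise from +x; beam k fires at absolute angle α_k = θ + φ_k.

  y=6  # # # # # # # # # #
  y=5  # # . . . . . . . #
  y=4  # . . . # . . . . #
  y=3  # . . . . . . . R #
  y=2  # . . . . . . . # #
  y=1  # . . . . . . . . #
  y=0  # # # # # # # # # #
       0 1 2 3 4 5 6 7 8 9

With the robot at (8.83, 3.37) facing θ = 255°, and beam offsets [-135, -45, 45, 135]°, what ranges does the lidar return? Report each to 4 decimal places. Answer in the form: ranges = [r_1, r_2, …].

beam 1: φ=-135°, α=120°
  cosα=-0.5000 sinα=0.8660 | (8,3) | tMaxX 1.6600 tMaxY 0.7275 | tΔX 2.0000 tΔY 1.1547
    t=0.7275 [y] (8,4)
    t=1.6600 [x] (7,4)
    t=1.8822 [y] (7,5)
    t=3.0369 [y] (7,6) — stop
  → r_1 = 3.0369
beam 2: φ=-45°, α=210°
  cosα=-0.8660 sinα=-0.5000 | (8,3) | tMaxX 0.9584 tMaxY 0.7400 | tΔX 1.1547 tΔY 2.0000
    t=0.7400 [y] (8,2) — stop
  → r_2 = 0.7400
beam 3: φ=45°, α=300°
  cosα=0.5000 sinα=-0.8660 | (8,3) | tMaxX 0.3400 tMaxY 0.4272 | tΔX 2.0000 tΔY 1.1547
    t=0.3400 [x] (9,3) — stop
  → r_3 = 0.3400
beam 4: φ=135°, α=30°
  cosα=0.8660 sinα=0.5000 | (8,3) | tMaxX 0.1963 tMaxY 1.2600 | tΔX 1.1547 tΔY 2.0000
    t=0.1963 [x] (9,3) — stop
  → r_4 = 0.1963

ranges = [3.0369, 0.7400, 0.3400, 0.1963]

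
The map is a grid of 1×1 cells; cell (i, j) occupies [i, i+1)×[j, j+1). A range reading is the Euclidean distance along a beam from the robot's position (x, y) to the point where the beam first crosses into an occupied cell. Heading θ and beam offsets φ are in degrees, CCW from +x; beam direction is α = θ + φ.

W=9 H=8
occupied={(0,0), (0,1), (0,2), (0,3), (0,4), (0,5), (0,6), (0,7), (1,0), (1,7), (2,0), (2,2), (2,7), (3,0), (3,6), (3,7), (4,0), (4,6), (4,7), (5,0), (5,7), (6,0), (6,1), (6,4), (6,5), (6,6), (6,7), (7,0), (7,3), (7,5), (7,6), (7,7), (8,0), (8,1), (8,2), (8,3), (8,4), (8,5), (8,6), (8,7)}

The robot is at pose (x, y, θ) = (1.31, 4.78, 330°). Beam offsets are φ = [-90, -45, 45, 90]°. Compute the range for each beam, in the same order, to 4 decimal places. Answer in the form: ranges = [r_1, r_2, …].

beam 1: φ=-90°, α=240°
  dir = (cos 240°, sin 240°) = (-0.5000, -0.8660); from cell (1,4)
  next x-line at t=0.6200, next y-line at t=0.9007; Δt_x=2.0000, Δt_y=1.1547
    x: enter (0,4) at t=0.6200 ← occupied
  → r_1 = 0.6200
beam 2: φ=-45°, α=285°
  dir = (cos 285°, sin 285°) = (0.2588, -0.9659); from cell (1,4)
  next x-line at t=2.6660, next y-line at t=0.8075; Δt_x=3.8637, Δt_y=1.0353
    y: enter (1,3) at t=0.8075
    y: enter (1,2) at t=1.8428
    x: enter (2,2) at t=2.6660 ← occupied
  → r_2 = 2.6660
beam 3: φ=45°, α=15°
  dir = (cos 15°, sin 15°) = (0.9659, 0.2588); from cell (1,4)
  next x-line at t=0.7143, next y-line at t=0.8500; Δt_x=1.0353, Δt_y=3.8637
    x: enter (2,4) at t=0.7143
    y: enter (2,5) at t=0.8500
    x: enter (3,5) at t=1.7496
    x: enter (4,5) at t=2.7849
    x: enter (5,5) at t=3.8202
    y: enter (5,6) at t=4.7137
    x: enter (6,6) at t=4.8554 ← occupied
  → r_3 = 4.8554
beam 4: φ=90°, α=60°
  dir = (cos 60°, sin 60°) = (0.5000, 0.8660); from cell (1,4)
  next x-line at t=1.3800, next y-line at t=0.2540; Δt_x=2.0000, Δt_y=1.1547
    y: enter (1,5) at t=0.2540
    x: enter (2,5) at t=1.3800
    y: enter (2,6) at t=1.4087
    y: enter (2,7) at t=2.5634 ← occupied
  → r_4 = 2.5634

ranges = [0.6200, 2.6660, 4.8554, 2.5634]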